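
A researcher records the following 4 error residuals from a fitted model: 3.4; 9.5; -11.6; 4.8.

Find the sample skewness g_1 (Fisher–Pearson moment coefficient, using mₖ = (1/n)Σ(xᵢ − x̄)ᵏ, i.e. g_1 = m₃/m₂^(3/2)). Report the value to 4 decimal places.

-0.8657

x̄ = (3.4 + 9.5 - 11.6 + 4.8) / 4 = 1.5250
deviations (xᵢ − x̄): 1.8750, 7.9750, -13.1250, 3.2750
Σ(xᵢ − x̄)² = 250.1075 ⇒ m₂ = 250.1075/4 = 62.52688
Σ(xᵢ − x̄)³ = -1712.0531 ⇒ m₃ = -1712.0531/4 = -428.01328
m₂^(3/2) = 62.52688^(1.5) = 494.42462
g_1 = m₃ / m₂^(3/2) = -428.01328 / 494.42462 ≈ -0.8657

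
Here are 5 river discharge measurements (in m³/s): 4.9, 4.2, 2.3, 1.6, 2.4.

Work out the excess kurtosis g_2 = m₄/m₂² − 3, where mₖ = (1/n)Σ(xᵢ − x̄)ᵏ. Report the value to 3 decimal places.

x̄ = 3.0800
Σ(xᵢ − x̄)² = 7.8280 ⇒ m₂ = 1.56560
Σ(xᵢ − x̄)⁴ = 17.9273 ⇒ m₄ = 3.58547
m₂² = 2.45110
g_2 = m₄/m₂² − 3 = 1.46280 − 3 ≈ -1.537

-1.537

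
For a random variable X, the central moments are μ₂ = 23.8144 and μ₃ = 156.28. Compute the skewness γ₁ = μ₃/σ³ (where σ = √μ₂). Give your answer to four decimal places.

σ = √μ₂ = √23.8144 = 4.88000
σ³ = μ₂^(3/2) = 116.21427
γ₁ = μ₃/σ³ = 156.28 / 116.21427 ≈ 1.3448

1.3448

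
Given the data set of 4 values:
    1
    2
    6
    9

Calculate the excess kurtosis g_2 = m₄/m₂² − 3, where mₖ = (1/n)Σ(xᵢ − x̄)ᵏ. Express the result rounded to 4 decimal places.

-1.5622

x̄ = 4.5000
Σ(xᵢ − x̄)² = 41.0000 ⇒ m₂ = 10.25000
Σ(xᵢ − x̄)⁴ = 604.2500 ⇒ m₄ = 151.06250
m₂² = 105.06250
g_2 = m₄/m₂² − 3 = 1.43783 − 3 ≈ -1.5622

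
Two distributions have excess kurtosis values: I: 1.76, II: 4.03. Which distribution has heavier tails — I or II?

Higher excess kurtosis ⇒ heavier tails relative to the normal distribution.
1.76 vs 4.03: the larger is 4.03, so II has heavier tails.

II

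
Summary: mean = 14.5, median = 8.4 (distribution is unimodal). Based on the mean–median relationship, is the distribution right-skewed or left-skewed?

right-skewed

mean − median = 14.5 − 8.4 = 6.1
mean > median ⇒ the longer tail is on the right ⇒ right-skewed (positively skewed).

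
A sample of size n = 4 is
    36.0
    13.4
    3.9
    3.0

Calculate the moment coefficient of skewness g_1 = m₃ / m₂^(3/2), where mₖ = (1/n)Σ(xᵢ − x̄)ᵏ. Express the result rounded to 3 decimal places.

0.864

x̄ = (36.0 + 13.4 + 3.9 + 3.0) / 4 = 14.0750
deviations (xᵢ − x̄): 21.9250, -0.6750, -10.1750, -11.0750
Σ(xᵢ − x̄)² = 707.3475 ⇒ m₂ = 707.3475/4 = 176.83688
Σ(xᵢ − x̄)³ = 8127.3281 ⇒ m₃ = 8127.3281/4 = 2031.83203
m₂^(3/2) = 176.83688^(1.5) = 2351.57724
g_1 = m₃ / m₂^(3/2) = 2031.83203 / 2351.57724 ≈ 0.864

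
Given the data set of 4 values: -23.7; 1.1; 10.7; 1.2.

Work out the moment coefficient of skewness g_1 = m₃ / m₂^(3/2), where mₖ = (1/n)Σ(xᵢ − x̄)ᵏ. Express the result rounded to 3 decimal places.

x̄ = (-23.7 + 1.1 + 10.7 + 1.2) / 4 = -2.6750
deviations (xᵢ − x̄): -21.0250, 3.7750, 13.3750, 3.8750
Σ(xᵢ − x̄)² = 650.2075 ⇒ m₂ = 650.2075/4 = 162.55188
Σ(xᵢ − x̄)³ = -6789.4706 ⇒ m₃ = -6789.4706/4 = -1697.36766
m₂^(3/2) = 162.55188^(1.5) = 2072.46868
g_1 = m₃ / m₂^(3/2) = -1697.36766 / 2072.46868 ≈ -0.819

-0.819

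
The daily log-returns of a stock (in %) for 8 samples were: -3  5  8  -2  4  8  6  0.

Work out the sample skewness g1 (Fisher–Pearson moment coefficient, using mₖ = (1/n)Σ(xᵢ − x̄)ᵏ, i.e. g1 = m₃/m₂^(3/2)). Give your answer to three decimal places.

x̄ = (-3 + 5 + 8 - 2 + 4 + 8 + 6 + 0) / 8 = 3.2500
deviations (xᵢ − x̄): -6.2500, 1.7500, 4.7500, -5.2500, 0.7500, 4.7500, 2.7500, -3.2500
Σ(xᵢ − x̄)² = 133.5000 ⇒ m₂ = 133.5000/8 = 16.68750
Σ(xᵢ − x̄)³ = -182.2500 ⇒ m₃ = -182.2500/8 = -22.78125
m₂^(3/2) = 16.68750^(1.5) = 68.16900
g1 = m₃ / m₂^(3/2) = -22.78125 / 68.16900 ≈ -0.334

-0.334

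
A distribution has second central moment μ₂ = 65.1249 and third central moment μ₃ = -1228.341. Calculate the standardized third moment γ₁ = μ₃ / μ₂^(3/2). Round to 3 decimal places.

-2.337

σ = √μ₂ = √65.1249 = 8.07000
σ³ = μ₂^(3/2) = 525.55794
γ₁ = μ₃/σ³ = -1228.341 / 525.55794 ≈ -2.337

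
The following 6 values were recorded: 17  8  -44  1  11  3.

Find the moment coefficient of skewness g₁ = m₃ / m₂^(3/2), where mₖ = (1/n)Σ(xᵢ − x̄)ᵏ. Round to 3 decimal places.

x̄ = (17 + 8 - 44 + 1 + 11 + 3) / 6 = -0.6667
deviations (xᵢ − x̄): 17.6667, 8.6667, -43.3333, 1.6667, 11.6667, 3.6667
Σ(xᵢ − x̄)² = 2417.3333 ⇒ m₂ = 2417.3333/6 = 402.88889
Σ(xᵢ − x̄)³ = -73563.5556 ⇒ m₃ = -73563.5556/6 = -12260.59259
m₂^(3/2) = 402.88889^(1.5) = 8086.82296
g₁ = m₃ / m₂^(3/2) = -12260.59259 / 8086.82296 ≈ -1.516

-1.516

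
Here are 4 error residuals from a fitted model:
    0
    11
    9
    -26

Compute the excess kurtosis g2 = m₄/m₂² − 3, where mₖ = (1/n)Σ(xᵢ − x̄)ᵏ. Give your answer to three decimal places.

-0.898

x̄ = -1.5000
Σ(xᵢ − x̄)² = 869.0000 ⇒ m₂ = 217.25000
Σ(xᵢ − x̄)⁴ = 396874.2500 ⇒ m₄ = 99218.56250
m₂² = 47197.56250
g2 = m₄/m₂² − 3 = 2.10220 − 3 ≈ -0.898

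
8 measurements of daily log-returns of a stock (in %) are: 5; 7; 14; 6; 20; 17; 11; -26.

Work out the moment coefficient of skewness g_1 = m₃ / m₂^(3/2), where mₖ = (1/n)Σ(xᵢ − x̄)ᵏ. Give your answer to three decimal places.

x̄ = (5 + 7 + 14 + 6 + 20 + 17 + 11 - 26) / 8 = 6.7500
deviations (xᵢ − x̄): -1.7500, 0.2500, 7.2500, -0.7500, 13.2500, 10.2500, 4.2500, -32.7500
Σ(xᵢ − x̄)² = 1427.5000 ⇒ m₂ = 1427.5000/8 = 178.43750
Σ(xᵢ − x̄)³ = -31271.2500 ⇒ m₃ = -31271.2500/8 = -3908.90625
m₂^(3/2) = 178.43750^(1.5) = 2383.57705
g_1 = m₃ / m₂^(3/2) = -3908.90625 / 2383.57705 ≈ -1.640

-1.640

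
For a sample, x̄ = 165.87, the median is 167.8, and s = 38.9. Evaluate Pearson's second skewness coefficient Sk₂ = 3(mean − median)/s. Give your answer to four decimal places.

-0.1488

Sk₂ = 3(165.87 − 167.8) / 38.9 = 3 × -1.9300 / 38.9
    = -5.7900 / 38.9 ≈ -0.1488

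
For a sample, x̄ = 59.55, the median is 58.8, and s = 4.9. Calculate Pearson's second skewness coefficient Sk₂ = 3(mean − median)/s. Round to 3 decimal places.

0.459

Sk₂ = 3(59.55 − 58.8) / 4.9 = 3 × 0.7500 / 4.9
    = 2.2500 / 4.9 ≈ 0.459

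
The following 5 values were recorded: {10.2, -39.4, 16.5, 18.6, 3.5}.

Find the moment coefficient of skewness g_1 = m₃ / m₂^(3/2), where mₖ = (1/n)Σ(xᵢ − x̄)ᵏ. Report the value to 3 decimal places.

x̄ = (10.2 - 39.4 + 16.5 + 18.6 + 3.5) / 5 = 1.8800
deviations (xᵢ − x̄): 8.3200, -41.2800, 14.6200, 16.7200, 1.6200
Σ(xᵢ − x̄)² = 2269.1880 ⇒ m₂ = 2269.1880/5 = 453.83760
Σ(xᵢ − x̄)³ = -61963.3637 ⇒ m₃ = -61963.3637/5 = -12392.67274
m₂^(3/2) = 453.83760^(1.5) = 9668.31320
g_1 = m₃ / m₂^(3/2) = -12392.67274 / 9668.31320 ≈ -1.282

-1.282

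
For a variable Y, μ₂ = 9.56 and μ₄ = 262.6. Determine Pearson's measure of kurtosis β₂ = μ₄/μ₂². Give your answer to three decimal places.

2.873

μ₂² = 9.56² = 91.39360
μ₄/μ₂² = 262.6 / 91.39360 = 2.87329
β₂ ≈ 2.873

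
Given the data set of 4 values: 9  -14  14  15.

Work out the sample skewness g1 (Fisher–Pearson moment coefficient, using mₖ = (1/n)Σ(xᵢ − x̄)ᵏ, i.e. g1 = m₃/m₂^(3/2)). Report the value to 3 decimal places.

-1.033

x̄ = (9 - 14 + 14 + 15) / 4 = 6.0000
deviations (xᵢ − x̄): 3.0000, -20.0000, 8.0000, 9.0000
Σ(xᵢ − x̄)² = 554.0000 ⇒ m₂ = 554.0000/4 = 138.50000
Σ(xᵢ − x̄)³ = -6732.0000 ⇒ m₃ = -6732.0000/4 = -1683.00000
m₂^(3/2) = 138.50000^(1.5) = 1629.95142
g1 = m₃ / m₂^(3/2) = -1683.00000 / 1629.95142 ≈ -1.033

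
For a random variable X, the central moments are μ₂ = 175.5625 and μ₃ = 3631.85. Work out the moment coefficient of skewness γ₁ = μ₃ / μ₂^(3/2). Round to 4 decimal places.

σ = √μ₂ = √175.5625 = 13.25000
σ³ = μ₂^(3/2) = 2326.20313
γ₁ = μ₃/σ³ = 3631.85 / 2326.20313 ≈ 1.5613

1.5613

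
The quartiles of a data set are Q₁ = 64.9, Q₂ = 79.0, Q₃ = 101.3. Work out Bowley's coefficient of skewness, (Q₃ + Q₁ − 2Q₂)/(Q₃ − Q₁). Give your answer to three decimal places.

0.225

numerator: Q₃ + Q₁ − 2Q₂ = 101.3 + 64.9 − 2×79.0 = 8.2000
denominator: Q₃ − Q₁ = 101.3 − 64.9 = 36.4000
Bowley skewness = 8.2000 / 36.4000 ≈ 0.225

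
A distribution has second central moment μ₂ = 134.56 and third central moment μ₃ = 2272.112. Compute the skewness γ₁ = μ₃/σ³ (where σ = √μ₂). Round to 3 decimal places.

1.456

σ = √μ₂ = √134.56 = 11.60000
σ³ = μ₂^(3/2) = 1560.89600
γ₁ = μ₃/σ³ = 2272.112 / 1560.89600 ≈ 1.456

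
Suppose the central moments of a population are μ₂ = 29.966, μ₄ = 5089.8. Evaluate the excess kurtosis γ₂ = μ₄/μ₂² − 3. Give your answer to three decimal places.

2.668

μ₂² = 29.966² = 897.96116
μ₄/μ₂² = 5089.8 / 897.96116 = 5.66817
γ₂ = 5.66817 − 3 ≈ 2.668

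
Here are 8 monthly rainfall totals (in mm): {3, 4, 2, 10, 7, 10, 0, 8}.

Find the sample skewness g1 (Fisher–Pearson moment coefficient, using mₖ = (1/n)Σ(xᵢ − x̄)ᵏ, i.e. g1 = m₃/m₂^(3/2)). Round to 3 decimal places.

-0.076

x̄ = (3 + 4 + 2 + 10 + 7 + 10 + 0 + 8) / 8 = 5.5000
deviations (xᵢ − x̄): -2.5000, -1.5000, -3.5000, 4.5000, 1.5000, 4.5000, -5.5000, 2.5000
Σ(xᵢ − x̄)² = 100.0000 ⇒ m₂ = 100.0000/8 = 12.50000
Σ(xᵢ − x̄)³ = -27.0000 ⇒ m₃ = -27.0000/8 = -3.37500
m₂^(3/2) = 12.50000^(1.5) = 44.19417
g1 = m₃ / m₂^(3/2) = -3.37500 / 44.19417 ≈ -0.076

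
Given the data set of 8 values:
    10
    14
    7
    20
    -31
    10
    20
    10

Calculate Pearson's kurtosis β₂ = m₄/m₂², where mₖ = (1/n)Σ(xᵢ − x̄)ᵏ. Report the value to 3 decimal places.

5.220

x̄ = 7.5000
Σ(xᵢ − x̄)² = 1856.0000 ⇒ m₂ = 232.00000
Σ(xᵢ − x̄)⁴ = 2247795.5000 ⇒ m₄ = 280974.43750
m₂² = 53824.00000
β₂ = m₄/m₂² = 280974.43750 / 53824.00000 ≈ 5.220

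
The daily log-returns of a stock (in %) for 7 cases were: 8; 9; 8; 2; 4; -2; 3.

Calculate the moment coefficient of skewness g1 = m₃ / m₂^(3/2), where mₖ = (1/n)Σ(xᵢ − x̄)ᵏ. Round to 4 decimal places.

x̄ = (8 + 9 + 8 + 2 + 4 - 2 + 3) / 7 = 4.5714
deviations (xᵢ − x̄): 3.4286, 4.4286, 3.4286, -2.5714, -0.5714, -6.5714, -1.5714
Σ(xᵢ − x̄)² = 95.7143 ⇒ m₂ = 95.7143/7 = 13.67347
Σ(xᵢ − x̄)³ = -137.3878 ⇒ m₃ = -137.3878/7 = -19.62682
m₂^(3/2) = 13.67347^(1.5) = 50.56128
g1 = m₃ / m₂^(3/2) = -19.62682 / 50.56128 ≈ -0.3882

-0.3882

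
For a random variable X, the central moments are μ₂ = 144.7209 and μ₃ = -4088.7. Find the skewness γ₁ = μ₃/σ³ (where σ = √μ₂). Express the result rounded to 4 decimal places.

-2.3485

σ = √μ₂ = √144.7209 = 12.03000
σ³ = μ₂^(3/2) = 1740.99243
γ₁ = μ₃/σ³ = -4088.7 / 1740.99243 ≈ -2.3485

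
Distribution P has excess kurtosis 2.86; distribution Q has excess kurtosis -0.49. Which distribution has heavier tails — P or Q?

P

Higher excess kurtosis ⇒ heavier tails relative to the normal distribution.
2.86 vs -0.49: the larger is 2.86, so P has heavier tails. (P is leptokurtic — heavier-than-normal tails; the other is platykurtic.)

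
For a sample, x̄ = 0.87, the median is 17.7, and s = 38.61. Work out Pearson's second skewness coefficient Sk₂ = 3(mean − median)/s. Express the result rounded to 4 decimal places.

-1.3077

Sk₂ = 3(0.87 − 17.7) / 38.61 = 3 × -16.8300 / 38.61
    = -50.4900 / 38.61 ≈ -1.3077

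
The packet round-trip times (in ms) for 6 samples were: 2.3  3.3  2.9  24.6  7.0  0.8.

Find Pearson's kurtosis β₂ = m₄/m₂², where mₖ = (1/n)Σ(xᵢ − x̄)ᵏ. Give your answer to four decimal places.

x̄ = 6.8167
Σ(xᵢ − x̄)² = 400.5883 ⇒ m₂ = 66.76472
Σ(xᵢ − x̄)⁴ = 102127.0279 ⇒ m₄ = 17021.17131
m₂² = 4457.52813
β₂ = m₄/m₂² = 17021.17131 / 4457.52813 ≈ 3.8185

3.8185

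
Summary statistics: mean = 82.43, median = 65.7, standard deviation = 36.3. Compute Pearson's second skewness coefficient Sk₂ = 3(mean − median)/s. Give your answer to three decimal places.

1.383

Sk₂ = 3(82.43 − 65.7) / 36.3 = 3 × 16.7300 / 36.3
    = 50.1900 / 36.3 ≈ 1.383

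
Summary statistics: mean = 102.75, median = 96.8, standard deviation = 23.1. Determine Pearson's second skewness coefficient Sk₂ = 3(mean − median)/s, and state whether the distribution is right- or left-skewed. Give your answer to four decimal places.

0.7727, right-skewed

Sk₂ = 3(102.75 − 96.8) / 23.1 = 3 × 5.9500 / 23.1
    = 17.8500 / 23.1 ≈ 0.7727
Sk₂ > 0 ⇒ mean > median ⇒ right-skewed (positive skew).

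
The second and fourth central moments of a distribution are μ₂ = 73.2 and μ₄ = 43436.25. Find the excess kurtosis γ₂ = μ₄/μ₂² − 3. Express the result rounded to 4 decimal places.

5.1064

μ₂² = 73.2² = 5358.24000
μ₄/μ₂² = 43436.25 / 5358.24000 = 8.10644
γ₂ = 8.10644 − 3 ≈ 5.1064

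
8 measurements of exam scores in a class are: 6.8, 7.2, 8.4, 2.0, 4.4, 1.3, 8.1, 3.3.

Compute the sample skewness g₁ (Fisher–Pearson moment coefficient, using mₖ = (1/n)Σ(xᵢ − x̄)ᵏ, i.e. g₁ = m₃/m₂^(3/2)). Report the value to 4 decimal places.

-0.1957

x̄ = (6.8 + 7.2 + 8.4 + 2.0 + 4.4 + 1.3 + 8.1 + 3.3) / 8 = 5.1875
deviations (xᵢ − x̄): 1.6125, 2.0125, 3.2125, -3.1875, -0.7875, -3.8875, 2.9125, -1.8875
Σ(xᵢ − x̄)² = 54.9088 ⇒ m₂ = 54.9088/8 = 6.86359
Σ(xᵢ − x̄)³ = -28.1459 ⇒ m₃ = -28.1459/8 = -3.51824
m₂^(3/2) = 6.86359^(1.5) = 17.98156
g₁ = m₃ / m₂^(3/2) = -3.51824 / 17.98156 ≈ -0.1957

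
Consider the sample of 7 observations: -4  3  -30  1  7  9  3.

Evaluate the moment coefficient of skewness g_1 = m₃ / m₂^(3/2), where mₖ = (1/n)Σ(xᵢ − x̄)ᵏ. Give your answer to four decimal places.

-1.6360

x̄ = (-4 + 3 - 30 + 1 + 7 + 9 + 3) / 7 = -1.5714
deviations (xᵢ − x̄): -2.4286, 4.5714, -28.4286, 2.5714, 8.5714, 10.5714, 4.5714
Σ(xᵢ − x̄)² = 1047.7143 ⇒ m₂ = 1047.7143/7 = 149.67347
Σ(xᵢ − x̄)³ = -20970.6122 ⇒ m₃ = -20970.6122/7 = -2995.80175
m₂^(3/2) = 149.67347^(1.5) = 1831.12182
g_1 = m₃ / m₂^(3/2) = -2995.80175 / 1831.12182 ≈ -1.6360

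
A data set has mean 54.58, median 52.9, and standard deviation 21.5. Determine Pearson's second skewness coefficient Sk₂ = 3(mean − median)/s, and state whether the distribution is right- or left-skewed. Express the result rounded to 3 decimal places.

Sk₂ = 3(54.58 − 52.9) / 21.5 = 3 × 1.6800 / 21.5
    = 5.0400 / 21.5 ≈ 0.234
Sk₂ > 0 ⇒ mean > median ⇒ right-skewed (positive skew).

0.234, right-skewed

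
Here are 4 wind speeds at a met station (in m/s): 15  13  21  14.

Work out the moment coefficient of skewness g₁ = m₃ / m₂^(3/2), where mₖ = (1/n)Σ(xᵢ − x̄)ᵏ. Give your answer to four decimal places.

0.9794

x̄ = (15 + 13 + 21 + 14) / 4 = 15.7500
deviations (xᵢ − x̄): -0.7500, -2.7500, 5.2500, -1.7500
Σ(xᵢ − x̄)² = 38.7500 ⇒ m₂ = 38.7500/4 = 9.68750
Σ(xᵢ − x̄)³ = 118.1250 ⇒ m₃ = 118.1250/4 = 29.53125
m₂^(3/2) = 9.68750^(1.5) = 30.15210
g₁ = m₃ / m₂^(3/2) = 29.53125 / 30.15210 ≈ 0.9794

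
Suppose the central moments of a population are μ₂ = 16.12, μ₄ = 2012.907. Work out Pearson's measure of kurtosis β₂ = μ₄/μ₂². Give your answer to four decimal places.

7.7463

μ₂² = 16.12² = 259.85440
μ₄/μ₂² = 2012.907 / 259.85440 = 7.74629
β₂ ≈ 7.7463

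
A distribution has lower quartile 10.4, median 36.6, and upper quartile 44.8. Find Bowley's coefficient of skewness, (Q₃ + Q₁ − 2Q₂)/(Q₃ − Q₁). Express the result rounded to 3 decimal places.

numerator: Q₃ + Q₁ − 2Q₂ = 44.8 + 10.4 − 2×36.6 = -18.0000
denominator: Q₃ − Q₁ = 44.8 − 10.4 = 34.4000
Bowley skewness = -18.0000 / 34.4000 ≈ -0.523

-0.523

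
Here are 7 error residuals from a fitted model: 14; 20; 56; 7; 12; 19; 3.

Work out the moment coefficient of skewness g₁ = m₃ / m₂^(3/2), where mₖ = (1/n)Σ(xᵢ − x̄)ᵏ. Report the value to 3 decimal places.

1.536

x̄ = (14 + 20 + 56 + 7 + 12 + 19 + 3) / 7 = 18.7143
deviations (xᵢ − x̄): -4.7143, 1.2857, 37.2857, -11.7143, -6.7143, 0.2857, -15.7143
Σ(xᵢ − x̄)² = 1843.4286 ⇒ m₂ = 1843.4286/7 = 263.34694
Σ(xᵢ − x̄)³ = 45942.2449 ⇒ m₃ = 45942.2449/7 = 6563.17784
m₂^(3/2) = 263.34694^(1.5) = 4273.58564
g₁ = m₃ / m₂^(3/2) = 6563.17784 / 4273.58564 ≈ 1.536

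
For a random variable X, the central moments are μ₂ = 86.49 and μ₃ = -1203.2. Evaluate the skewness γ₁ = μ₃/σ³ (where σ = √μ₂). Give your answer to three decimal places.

-1.496

σ = √μ₂ = √86.49 = 9.30000
σ³ = μ₂^(3/2) = 804.35700
γ₁ = μ₃/σ³ = -1203.2 / 804.35700 ≈ -1.496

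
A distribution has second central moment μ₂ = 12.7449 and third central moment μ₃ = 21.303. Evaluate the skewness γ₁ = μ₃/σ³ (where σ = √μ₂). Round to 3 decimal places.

σ = √μ₂ = √12.7449 = 3.57000
σ³ = μ₂^(3/2) = 45.49929
γ₁ = μ₃/σ³ = 21.303 / 45.49929 ≈ 0.468

0.468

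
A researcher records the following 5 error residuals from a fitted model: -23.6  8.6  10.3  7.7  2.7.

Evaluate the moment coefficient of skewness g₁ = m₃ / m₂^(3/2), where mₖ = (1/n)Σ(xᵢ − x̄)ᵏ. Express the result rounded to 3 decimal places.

x̄ = (-23.6 + 8.6 + 10.3 + 7.7 + 2.7) / 5 = 1.1400
deviations (xᵢ − x̄): -24.7400, 7.4600, 9.1600, 6.5600, 1.5600
Σ(xᵢ − x̄)² = 797.0920 ⇒ m₂ = 797.0920/5 = 159.41840
Σ(xᵢ − x̄)³ = -13672.7194 ⇒ m₃ = -13672.7194/5 = -2734.54387
m₂^(3/2) = 159.41840^(1.5) = 2012.83265
g₁ = m₃ / m₂^(3/2) = -2734.54387 / 2012.83265 ≈ -1.359

-1.359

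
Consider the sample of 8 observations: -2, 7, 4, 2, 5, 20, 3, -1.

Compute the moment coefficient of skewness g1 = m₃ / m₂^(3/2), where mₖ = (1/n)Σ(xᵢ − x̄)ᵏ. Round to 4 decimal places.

x̄ = (-2 + 7 + 4 + 2 + 5 + 20 + 3 - 1) / 8 = 4.7500
deviations (xᵢ − x̄): -6.7500, 2.2500, -0.7500, -2.7500, 0.2500, 15.2500, -1.7500, -5.7500
Σ(xᵢ − x̄)² = 327.5000 ⇒ m₂ = 327.5000/8 = 40.93750
Σ(xᵢ − x̄)³ = 3033.7500 ⇒ m₃ = 3033.7500/8 = 379.21875
m₂^(3/2) = 40.93750^(1.5) = 261.92803
g1 = m₃ / m₂^(3/2) = 379.21875 / 261.92803 ≈ 1.4478

1.4478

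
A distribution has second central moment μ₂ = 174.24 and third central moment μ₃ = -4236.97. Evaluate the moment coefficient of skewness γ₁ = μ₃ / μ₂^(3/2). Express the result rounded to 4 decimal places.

σ = √μ₂ = √174.24 = 13.20000
σ³ = μ₂^(3/2) = 2299.96800
γ₁ = μ₃/σ³ = -4236.97 / 2299.96800 ≈ -1.8422

-1.8422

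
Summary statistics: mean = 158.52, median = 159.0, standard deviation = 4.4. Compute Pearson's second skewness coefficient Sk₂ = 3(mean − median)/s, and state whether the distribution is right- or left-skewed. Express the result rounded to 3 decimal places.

-0.327, left-skewed

Sk₂ = 3(158.52 − 159.0) / 4.4 = 3 × -0.4800 / 4.4
    = -1.4400 / 4.4 ≈ -0.327
Sk₂ < 0 ⇒ mean < median ⇒ left-skewed (negative skew).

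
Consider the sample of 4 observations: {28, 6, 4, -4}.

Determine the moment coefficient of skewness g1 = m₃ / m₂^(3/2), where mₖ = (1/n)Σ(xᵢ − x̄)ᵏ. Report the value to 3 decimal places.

0.802

x̄ = (28 + 6 + 4 - 4) / 4 = 8.5000
deviations (xᵢ − x̄): 19.5000, -2.5000, -4.5000, -12.5000
Σ(xᵢ − x̄)² = 563.0000 ⇒ m₂ = 563.0000/4 = 140.75000
Σ(xᵢ − x̄)³ = 5355.0000 ⇒ m₃ = 5355.0000/4 = 1338.75000
m₂^(3/2) = 140.75000^(1.5) = 1669.83133
g1 = m₃ / m₂^(3/2) = 1338.75000 / 1669.83133 ≈ 0.802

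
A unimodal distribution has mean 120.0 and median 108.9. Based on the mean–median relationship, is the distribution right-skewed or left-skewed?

mean − median = 120.0 − 108.9 = 11.1
mean > median ⇒ the longer tail is on the right ⇒ right-skewed (positively skewed).

right-skewed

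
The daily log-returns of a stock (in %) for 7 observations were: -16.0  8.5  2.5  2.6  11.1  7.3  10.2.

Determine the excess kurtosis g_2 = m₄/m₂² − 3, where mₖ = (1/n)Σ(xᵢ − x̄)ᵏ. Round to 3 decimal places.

1.014

x̄ = 3.7429
Σ(xᵢ − x̄)² = 523.7371 ⇒ m₂ = 74.81959
Σ(xᵢ − x̄)⁴ = 157273.3384 ⇒ m₄ = 22467.61977
m₂² = 5597.97132
g_2 = m₄/m₂² − 3 = 4.01353 − 3 ≈ 1.014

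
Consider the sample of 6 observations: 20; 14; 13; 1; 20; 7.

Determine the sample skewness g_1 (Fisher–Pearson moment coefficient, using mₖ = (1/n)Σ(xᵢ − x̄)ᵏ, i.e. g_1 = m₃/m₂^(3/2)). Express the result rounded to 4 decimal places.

x̄ = (20 + 14 + 13 + 1 + 20 + 7) / 6 = 12.5000
deviations (xᵢ − x̄): 7.5000, 1.5000, 0.5000, -11.5000, 7.5000, -5.5000
Σ(xᵢ − x̄)² = 277.5000 ⇒ m₂ = 277.5000/6 = 46.25000
Σ(xᵢ − x̄)³ = -840.0000 ⇒ m₃ = -840.0000/6 = -140.00000
m₂^(3/2) = 46.25000^(1.5) = 314.53401
g_1 = m₃ / m₂^(3/2) = -140.00000 / 314.53401 ≈ -0.4451

-0.4451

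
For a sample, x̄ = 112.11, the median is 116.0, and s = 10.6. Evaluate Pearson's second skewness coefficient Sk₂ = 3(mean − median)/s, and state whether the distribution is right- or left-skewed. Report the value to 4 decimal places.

Sk₂ = 3(112.11 − 116.0) / 10.6 = 3 × -3.8900 / 10.6
    = -11.6700 / 10.6 ≈ -1.1009
Sk₂ < 0 ⇒ mean < median ⇒ left-skewed (negative skew).

-1.1009, left-skewed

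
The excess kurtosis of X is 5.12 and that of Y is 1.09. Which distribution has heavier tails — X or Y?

X

Higher excess kurtosis ⇒ heavier tails relative to the normal distribution.
5.12 vs 1.09: the larger is 5.12, so X has heavier tails.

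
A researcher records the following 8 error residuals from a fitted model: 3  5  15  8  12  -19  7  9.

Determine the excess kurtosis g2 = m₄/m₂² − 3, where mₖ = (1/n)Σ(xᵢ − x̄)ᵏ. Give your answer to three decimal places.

1.797

x̄ = 5.0000
Σ(xᵢ − x̄)² = 758.0000 ⇒ m₂ = 94.75000
Σ(xᵢ − x̄)⁴ = 344546.0000 ⇒ m₄ = 43068.25000
m₂² = 8977.56250
g2 = m₄/m₂² − 3 = 4.79732 − 3 ≈ 1.797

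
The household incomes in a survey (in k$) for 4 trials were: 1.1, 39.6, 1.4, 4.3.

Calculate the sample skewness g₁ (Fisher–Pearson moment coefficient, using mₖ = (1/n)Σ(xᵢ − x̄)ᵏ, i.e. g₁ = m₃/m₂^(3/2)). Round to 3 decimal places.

x̄ = (1.1 + 39.6 + 1.4 + 4.3) / 4 = 11.6000
deviations (xᵢ − x̄): -10.5000, 28.0000, -10.2000, -7.3000
Σ(xᵢ − x̄)² = 1051.5800 ⇒ m₂ = 1051.5800/4 = 262.89500
Σ(xᵢ − x̄)³ = 19344.1500 ⇒ m₃ = 19344.1500/4 = 4836.03750
m₂^(3/2) = 262.89500^(1.5) = 4262.58929
g₁ = m₃ / m₂^(3/2) = 4836.03750 / 4262.58929 ≈ 1.135

1.135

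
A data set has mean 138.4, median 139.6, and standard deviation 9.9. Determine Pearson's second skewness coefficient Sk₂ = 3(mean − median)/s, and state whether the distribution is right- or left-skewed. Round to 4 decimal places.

-0.3636, left-skewed

Sk₂ = 3(138.4 − 139.6) / 9.9 = 3 × -1.2000 / 9.9
    = -3.6000 / 9.9 ≈ -0.3636
Sk₂ < 0 ⇒ mean < median ⇒ left-skewed (negative skew).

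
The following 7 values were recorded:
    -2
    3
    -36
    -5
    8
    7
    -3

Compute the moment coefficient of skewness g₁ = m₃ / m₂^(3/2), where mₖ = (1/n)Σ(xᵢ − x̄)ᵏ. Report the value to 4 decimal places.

x̄ = (-2 + 3 - 36 - 5 + 8 + 7 - 3) / 7 = -4.0000
deviations (xᵢ − x̄): 2.0000, 7.0000, -32.0000, -1.0000, 12.0000, 11.0000, 1.0000
Σ(xᵢ − x̄)² = 1344.0000 ⇒ m₂ = 1344.0000/7 = 192.00000
Σ(xᵢ − x̄)³ = -29358.0000 ⇒ m₃ = -29358.0000/7 = -4194.00000
m₂^(3/2) = 192.00000^(1.5) = 2660.43004
g₁ = m₃ / m₂^(3/2) = -4194.00000 / 2660.43004 ≈ -1.5764

-1.5764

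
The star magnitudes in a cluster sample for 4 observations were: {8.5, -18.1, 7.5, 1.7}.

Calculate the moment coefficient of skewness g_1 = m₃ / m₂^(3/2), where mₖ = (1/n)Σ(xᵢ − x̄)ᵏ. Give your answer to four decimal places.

x̄ = (8.5 - 18.1 + 7.5 + 1.7) / 4 = -0.1000
deviations (xᵢ − x̄): 8.6000, -18.0000, 7.6000, 1.8000
Σ(xᵢ − x̄)² = 458.9600 ⇒ m₂ = 458.9600/4 = 114.74000
Σ(xᵢ − x̄)³ = -4751.1360 ⇒ m₃ = -4751.1360/4 = -1187.78400
m₂^(3/2) = 114.74000^(1.5) = 1229.05769
g_1 = m₃ / m₂^(3/2) = -1187.78400 / 1229.05769 ≈ -0.9664

-0.9664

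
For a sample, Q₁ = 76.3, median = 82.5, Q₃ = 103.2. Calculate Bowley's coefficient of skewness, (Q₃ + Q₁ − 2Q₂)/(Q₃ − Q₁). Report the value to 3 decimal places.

numerator: Q₃ + Q₁ − 2Q₂ = 103.2 + 76.3 − 2×82.5 = 14.5000
denominator: Q₃ − Q₁ = 103.2 − 76.3 = 26.9000
Bowley skewness = 14.5000 / 26.9000 ≈ 0.539

0.539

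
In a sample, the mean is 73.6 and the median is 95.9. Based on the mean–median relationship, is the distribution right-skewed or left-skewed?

mean − median = 73.6 − 95.9 = -22.3
mean < median ⇒ the longer tail is on the left ⇒ left-skewed (negatively skewed).

left-skewed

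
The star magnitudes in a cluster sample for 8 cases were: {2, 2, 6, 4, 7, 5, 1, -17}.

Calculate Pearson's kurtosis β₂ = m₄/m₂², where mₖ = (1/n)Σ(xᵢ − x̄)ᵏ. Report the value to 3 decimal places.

5.329

x̄ = 1.2500
Σ(xᵢ − x̄)² = 411.5000 ⇒ m₂ = 51.43750
Σ(xᵢ − x̄)⁴ = 112788.4063 ⇒ m₄ = 14098.55078
m₂² = 2645.81641
β₂ = m₄/m₂² = 14098.55078 / 2645.81641 ≈ 5.329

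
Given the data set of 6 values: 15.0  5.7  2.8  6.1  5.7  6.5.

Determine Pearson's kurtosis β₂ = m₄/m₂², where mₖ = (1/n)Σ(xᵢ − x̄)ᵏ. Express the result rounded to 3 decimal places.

3.622

x̄ = 6.9667
Σ(xᵢ − x̄)² = 86.0733 ⇒ m₂ = 14.34556
Σ(xᵢ − x̄)⁴ = 4471.8628 ⇒ m₄ = 745.31046
m₂² = 205.79496
β₂ = m₄/m₂² = 745.31046 / 205.79496 ≈ 3.622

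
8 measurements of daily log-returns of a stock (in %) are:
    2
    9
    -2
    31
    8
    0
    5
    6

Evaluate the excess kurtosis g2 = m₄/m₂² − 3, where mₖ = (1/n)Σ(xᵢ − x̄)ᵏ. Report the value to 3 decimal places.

1.722

x̄ = 7.3750
Σ(xᵢ − x̄)² = 739.8750 ⇒ m₂ = 92.48438
Σ(xᵢ − x̄)⁴ = 323081.2441 ⇒ m₄ = 40385.15552
m₂² = 8553.35962
g2 = m₄/m₂² − 3 = 4.72155 − 3 ≈ 1.722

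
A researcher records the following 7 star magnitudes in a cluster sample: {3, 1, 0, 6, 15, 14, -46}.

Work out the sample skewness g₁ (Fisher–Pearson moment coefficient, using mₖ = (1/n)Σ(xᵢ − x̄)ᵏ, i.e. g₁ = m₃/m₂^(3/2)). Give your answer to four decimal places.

x̄ = (3 + 1 + 0 + 6 + 15 + 14 - 46) / 7 = -1.0000
deviations (xᵢ − x̄): 4.0000, 2.0000, 1.0000, 7.0000, 16.0000, 15.0000, -45.0000
Σ(xᵢ − x̄)² = 2576.0000 ⇒ m₂ = 2576.0000/7 = 368.00000
Σ(xᵢ − x̄)³ = -83238.0000 ⇒ m₃ = -83238.0000/7 = -11891.14286
m₂^(3/2) = 368.00000^(1.5) = 7059.46400
g₁ = m₃ / m₂^(3/2) = -11891.14286 / 7059.46400 ≈ -1.6844

-1.6844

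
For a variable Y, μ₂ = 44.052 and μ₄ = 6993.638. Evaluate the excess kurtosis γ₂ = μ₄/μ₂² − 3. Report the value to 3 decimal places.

μ₂² = 44.052² = 1940.57870
μ₄/μ₂² = 6993.638 / 1940.57870 = 3.60389
γ₂ = 3.60389 − 3 ≈ 0.604

0.604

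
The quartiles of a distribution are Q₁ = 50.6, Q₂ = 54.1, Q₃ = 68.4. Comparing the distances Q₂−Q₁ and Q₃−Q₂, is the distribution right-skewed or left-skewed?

right-skewed

Q₂ − Q₁ = 3.5;  Q₃ − Q₂ = 14.3
Q₃ − Q₂ > Q₂ − Q₁ ⇒ the upper half is more spread out ⇒ right-skewed.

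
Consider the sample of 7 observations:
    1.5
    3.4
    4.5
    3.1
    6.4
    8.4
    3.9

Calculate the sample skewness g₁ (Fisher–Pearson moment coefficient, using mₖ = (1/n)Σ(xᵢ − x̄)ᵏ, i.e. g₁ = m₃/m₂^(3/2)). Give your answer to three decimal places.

0.587

x̄ = (1.5 + 3.4 + 4.5 + 3.1 + 6.4 + 8.4 + 3.9) / 7 = 4.4571
deviations (xᵢ − x̄): -2.9571, -1.0571, 0.0429, -1.3571, 1.9429, 3.9429, -0.5571
Σ(xᵢ − x̄)² = 31.3371 ⇒ m₂ = 31.3371/7 = 4.47673
Σ(xᵢ − x̄)³ = 38.9166 ⇒ m₃ = 38.9166/7 = 5.55952
m₂^(3/2) = 4.47673^(1.5) = 9.47201
g₁ = m₃ / m₂^(3/2) = 5.55952 / 9.47201 ≈ 0.587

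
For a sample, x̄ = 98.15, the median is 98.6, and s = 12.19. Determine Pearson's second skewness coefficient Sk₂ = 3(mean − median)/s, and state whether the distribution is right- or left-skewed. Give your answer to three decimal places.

Sk₂ = 3(98.15 − 98.6) / 12.19 = 3 × -0.4500 / 12.19
    = -1.3500 / 12.19 ≈ -0.111
Sk₂ < 0 ⇒ mean < median ⇒ left-skewed (negative skew).

-0.111, left-skewed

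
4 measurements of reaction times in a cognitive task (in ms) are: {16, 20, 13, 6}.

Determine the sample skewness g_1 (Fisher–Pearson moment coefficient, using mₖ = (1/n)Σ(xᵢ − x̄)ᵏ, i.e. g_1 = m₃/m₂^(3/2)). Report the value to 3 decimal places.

x̄ = (16 + 20 + 13 + 6) / 4 = 13.7500
deviations (xᵢ − x̄): 2.2500, 6.2500, -0.7500, -7.7500
Σ(xᵢ − x̄)² = 104.7500 ⇒ m₂ = 104.7500/4 = 26.18750
Σ(xᵢ − x̄)³ = -210.3750 ⇒ m₃ = -210.3750/4 = -52.59375
m₂^(3/2) = 26.18750^(1.5) = 134.01119
g_1 = m₃ / m₂^(3/2) = -52.59375 / 134.01119 ≈ -0.392

-0.392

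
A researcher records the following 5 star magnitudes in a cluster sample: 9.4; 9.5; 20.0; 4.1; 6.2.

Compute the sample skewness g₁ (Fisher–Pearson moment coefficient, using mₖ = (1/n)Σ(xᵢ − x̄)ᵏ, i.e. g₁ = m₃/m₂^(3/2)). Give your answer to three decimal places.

0.990

x̄ = (9.4 + 9.5 + 20.0 + 4.1 + 6.2) / 5 = 9.8400
deviations (xᵢ − x̄): -0.4400, -0.3400, 10.1600, -5.7400, -3.6400
Σ(xᵢ − x̄)² = 149.7320 ⇒ m₂ = 149.7320/5 = 29.94640
Σ(xᵢ − x̄)³ = 811.2998 ⇒ m₃ = 811.2998/5 = 162.25997
m₂^(3/2) = 29.94640^(1.5) = 163.87660
g₁ = m₃ / m₂^(3/2) = 162.25997 / 163.87660 ≈ 0.990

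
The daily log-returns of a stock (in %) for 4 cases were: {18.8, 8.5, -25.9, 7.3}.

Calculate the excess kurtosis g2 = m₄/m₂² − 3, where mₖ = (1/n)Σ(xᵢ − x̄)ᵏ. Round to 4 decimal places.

x̄ = 2.1750
Σ(xᵢ − x̄)² = 1130.8675 ⇒ m₂ = 282.71687
Σ(xᵢ − x̄)⁴ = 699950.2180 ⇒ m₄ = 174987.55449
m₂² = 79928.83141
g2 = m₄/m₂² − 3 = 2.18929 − 3 ≈ -0.8107

-0.8107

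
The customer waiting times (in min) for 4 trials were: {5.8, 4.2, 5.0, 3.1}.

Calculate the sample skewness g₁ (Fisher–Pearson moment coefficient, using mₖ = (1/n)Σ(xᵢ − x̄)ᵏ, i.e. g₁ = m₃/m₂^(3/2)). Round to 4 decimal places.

-0.1879

x̄ = (5.8 + 4.2 + 5.0 + 3.1) / 4 = 4.5250
deviations (xᵢ − x̄): 1.2750, -0.3250, 0.4750, -1.4250
Σ(xᵢ − x̄)² = 3.9875 ⇒ m₂ = 3.9875/4 = 0.99687
Σ(xᵢ − x̄)³ = -0.7481 ⇒ m₃ = -0.7481/4 = -0.18703
m₂^(3/2) = 0.99687^(1.5) = 0.99532
g₁ = m₃ / m₂^(3/2) = -0.18703 / 0.99532 ≈ -0.1879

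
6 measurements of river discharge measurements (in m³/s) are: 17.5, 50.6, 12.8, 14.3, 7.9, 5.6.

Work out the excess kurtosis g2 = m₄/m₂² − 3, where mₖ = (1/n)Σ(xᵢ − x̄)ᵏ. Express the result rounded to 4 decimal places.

x̄ = 18.1167
Σ(xᵢ − x̄)² = 1359.4283 ⇒ m₂ = 226.57139
Σ(xᵢ − x̄)⁴ = 1149828.4151 ⇒ m₄ = 191638.06919
m₂² = 51334.59426
g2 = m₄/m₂² − 3 = 3.73312 − 3 ≈ 0.7331

0.7331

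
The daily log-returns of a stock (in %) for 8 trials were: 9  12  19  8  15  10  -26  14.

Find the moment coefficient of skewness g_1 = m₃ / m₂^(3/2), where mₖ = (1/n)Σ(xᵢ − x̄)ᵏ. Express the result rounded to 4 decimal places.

x̄ = (9 + 12 + 19 + 8 + 15 + 10 - 26 + 14) / 8 = 7.6250
deviations (xᵢ − x̄): 1.3750, 4.3750, 11.3750, 0.3750, 7.3750, 2.3750, -33.6250, 6.3750
Σ(xᵢ − x̄)² = 1381.8750 ⇒ m₂ = 1381.8750/8 = 172.73438
Σ(xᵢ − x̄)³ = -35785.9688 ⇒ m₃ = -35785.9688/8 = -4473.24609
m₂^(3/2) = 172.73438^(1.5) = 2270.22112
g_1 = m₃ / m₂^(3/2) = -4473.24609 / 2270.22112 ≈ -1.9704

-1.9704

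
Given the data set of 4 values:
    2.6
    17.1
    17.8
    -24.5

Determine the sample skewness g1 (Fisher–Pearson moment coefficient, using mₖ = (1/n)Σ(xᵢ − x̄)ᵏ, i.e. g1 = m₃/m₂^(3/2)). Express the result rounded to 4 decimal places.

x̄ = (2.6 + 17.1 + 17.8 - 24.5) / 4 = 3.2500
deviations (xᵢ − x̄): -0.6500, 13.8500, 14.5500, -27.7500
Σ(xᵢ − x̄)² = 1174.0100 ⇒ m₂ = 1174.0100/4 = 293.50250
Σ(xᵢ − x̄)³ = -15632.4960 ⇒ m₃ = -15632.4960/4 = -3908.12400
m₂^(3/2) = 293.50250^(1.5) = 5028.25978
g1 = m₃ / m₂^(3/2) = -3908.12400 / 5028.25978 ≈ -0.7772

-0.7772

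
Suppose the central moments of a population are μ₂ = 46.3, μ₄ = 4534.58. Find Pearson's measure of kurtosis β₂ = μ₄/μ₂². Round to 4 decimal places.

μ₂² = 46.3² = 2143.69000
μ₄/μ₂² = 4534.58 / 2143.69000 = 2.11532
β₂ ≈ 2.1153

2.1153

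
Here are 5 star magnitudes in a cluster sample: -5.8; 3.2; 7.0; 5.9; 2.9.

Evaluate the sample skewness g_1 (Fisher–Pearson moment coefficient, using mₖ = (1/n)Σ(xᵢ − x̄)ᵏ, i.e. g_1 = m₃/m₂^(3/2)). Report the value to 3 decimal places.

x̄ = (-5.8 + 3.2 + 7.0 + 5.9 + 2.9) / 5 = 2.6400
deviations (xᵢ − x̄): -8.4400, 0.5600, 4.3600, 3.2600, 0.2600
Σ(xᵢ − x̄)² = 101.2520 ⇒ m₂ = 101.2520/5 = 20.25040
Σ(xᵢ − x̄)³ = -483.4906 ⇒ m₃ = -483.4906/5 = -96.69811
m₂^(3/2) = 20.25040^(1.5) = 91.12770
g_1 = m₃ / m₂^(3/2) = -96.69811 / 91.12770 ≈ -1.061

-1.061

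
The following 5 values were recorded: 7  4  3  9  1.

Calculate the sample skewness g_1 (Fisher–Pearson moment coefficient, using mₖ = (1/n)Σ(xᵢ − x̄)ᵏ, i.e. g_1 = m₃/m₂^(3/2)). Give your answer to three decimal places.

x̄ = (7 + 4 + 3 + 9 + 1) / 5 = 4.8000
deviations (xᵢ − x̄): 2.2000, -0.8000, -1.8000, 4.2000, -3.8000
Σ(xᵢ − x̄)² = 40.8000 ⇒ m₂ = 40.8000/5 = 8.16000
Σ(xᵢ − x̄)³ = 23.5200 ⇒ m₃ = 23.5200/5 = 4.70400
m₂^(3/2) = 8.16000^(1.5) = 23.30962
g_1 = m₃ / m₂^(3/2) = 4.70400 / 23.30962 ≈ 0.202

0.202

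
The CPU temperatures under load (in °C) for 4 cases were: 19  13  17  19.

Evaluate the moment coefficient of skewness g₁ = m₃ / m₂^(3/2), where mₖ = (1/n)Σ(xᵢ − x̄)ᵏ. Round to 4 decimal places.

-0.8165

x̄ = (19 + 13 + 17 + 19) / 4 = 17.0000
deviations (xᵢ − x̄): 2.0000, -4.0000, 0.0000, 2.0000
Σ(xᵢ − x̄)² = 24.0000 ⇒ m₂ = 24.0000/4 = 6.00000
Σ(xᵢ − x̄)³ = -48.0000 ⇒ m₃ = -48.0000/4 = -12.00000
m₂^(3/2) = 6.00000^(1.5) = 14.69694
g₁ = m₃ / m₂^(3/2) = -12.00000 / 14.69694 ≈ -0.8165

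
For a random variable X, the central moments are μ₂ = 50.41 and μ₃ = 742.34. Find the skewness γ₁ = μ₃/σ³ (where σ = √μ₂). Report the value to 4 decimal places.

σ = √μ₂ = √50.41 = 7.10000
σ³ = μ₂^(3/2) = 357.91100
γ₁ = μ₃/σ³ = 742.34 / 357.91100 ≈ 2.0741

2.0741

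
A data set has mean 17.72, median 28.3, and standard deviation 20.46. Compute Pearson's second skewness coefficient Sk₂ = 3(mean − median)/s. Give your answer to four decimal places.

-1.5513

Sk₂ = 3(17.72 − 28.3) / 20.46 = 3 × -10.5800 / 20.46
    = -31.7400 / 20.46 ≈ -1.5513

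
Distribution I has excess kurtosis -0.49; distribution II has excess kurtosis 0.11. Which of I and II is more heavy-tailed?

Higher excess kurtosis ⇒ heavier tails relative to the normal distribution.
-0.49 vs 0.11: the larger is 0.11, so II has heavier tails. (II is leptokurtic — heavier-than-normal tails; the other is platykurtic.)

II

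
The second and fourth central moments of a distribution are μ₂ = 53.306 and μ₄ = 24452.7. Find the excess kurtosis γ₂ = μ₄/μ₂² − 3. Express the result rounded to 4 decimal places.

5.6055

μ₂² = 53.306² = 2841.52964
μ₄/μ₂² = 24452.7 / 2841.52964 = 8.60547
γ₂ = 8.60547 − 3 ≈ 5.6055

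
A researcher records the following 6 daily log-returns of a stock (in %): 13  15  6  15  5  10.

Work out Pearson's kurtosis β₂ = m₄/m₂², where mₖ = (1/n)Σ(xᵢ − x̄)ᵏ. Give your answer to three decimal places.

x̄ = 10.6667
Σ(xᵢ − x̄)² = 97.3333 ⇒ m₂ = 16.22222
Σ(xᵢ − x̄)⁴ = 2240.4444 ⇒ m₄ = 373.40741
m₂² = 263.16049
β₂ = m₄/m₂² = 373.40741 / 263.16049 ≈ 1.419

1.419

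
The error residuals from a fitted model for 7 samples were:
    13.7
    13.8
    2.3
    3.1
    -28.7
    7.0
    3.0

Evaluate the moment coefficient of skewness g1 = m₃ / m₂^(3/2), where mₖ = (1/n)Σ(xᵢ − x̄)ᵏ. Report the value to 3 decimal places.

-1.544

x̄ = (13.7 + 13.8 + 2.3 + 3.1 - 28.7 + 7.0 + 3.0) / 7 = 2.0286
deviations (xᵢ − x̄): 11.6714, 11.7714, 0.2714, 1.0714, -30.7286, 4.9714, 0.9714
Σ(xᵢ − x̄)² = 1245.9143 ⇒ m₂ = 1245.9143/7 = 177.98776
Σ(xᵢ − x̄)³ = -25669.2328 ⇒ m₃ = -25669.2328/7 = -3667.03326
m₂^(3/2) = 177.98776^(1.5) = 2374.57116
g1 = m₃ / m₂^(3/2) = -3667.03326 / 2374.57116 ≈ -1.544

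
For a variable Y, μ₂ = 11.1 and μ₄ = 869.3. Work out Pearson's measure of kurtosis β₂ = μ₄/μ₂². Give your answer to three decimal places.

7.055

μ₂² = 11.1² = 123.21000
μ₄/μ₂² = 869.3 / 123.21000 = 7.05543
β₂ ≈ 7.055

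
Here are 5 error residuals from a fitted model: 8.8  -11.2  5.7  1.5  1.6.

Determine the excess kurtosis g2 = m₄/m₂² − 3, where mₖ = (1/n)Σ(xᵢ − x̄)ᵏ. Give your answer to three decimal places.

x̄ = 1.2800
Σ(xᵢ − x̄)² = 231.9880 ⇒ m₂ = 46.39760
Σ(xᵢ − x̄)⁴ = 27837.8186 ⇒ m₄ = 5567.56372
m₂² = 2152.73729
g2 = m₄/m₂² − 3 = 2.58627 − 3 ≈ -0.414

-0.414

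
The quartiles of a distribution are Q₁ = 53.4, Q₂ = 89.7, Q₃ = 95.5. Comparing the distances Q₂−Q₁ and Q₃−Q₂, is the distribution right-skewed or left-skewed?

left-skewed

Q₂ − Q₁ = 36.3;  Q₃ − Q₂ = 5.8
Q₂ − Q₁ > Q₃ − Q₂ ⇒ the lower half is more spread out ⇒ left-skewed.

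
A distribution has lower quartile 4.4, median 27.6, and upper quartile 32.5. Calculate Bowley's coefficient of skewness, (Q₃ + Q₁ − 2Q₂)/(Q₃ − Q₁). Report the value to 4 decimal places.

numerator: Q₃ + Q₁ − 2Q₂ = 32.5 + 4.4 − 2×27.6 = -18.3000
denominator: Q₃ − Q₁ = 32.5 − 4.4 = 28.1000
Bowley skewness = -18.3000 / 28.1000 ≈ -0.6512

-0.6512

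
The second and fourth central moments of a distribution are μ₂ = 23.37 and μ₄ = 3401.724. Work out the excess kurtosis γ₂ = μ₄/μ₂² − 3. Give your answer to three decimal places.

μ₂² = 23.37² = 546.15690
μ₄/μ₂² = 3401.724 / 546.15690 = 6.22847
γ₂ = 6.22847 − 3 ≈ 3.228

3.228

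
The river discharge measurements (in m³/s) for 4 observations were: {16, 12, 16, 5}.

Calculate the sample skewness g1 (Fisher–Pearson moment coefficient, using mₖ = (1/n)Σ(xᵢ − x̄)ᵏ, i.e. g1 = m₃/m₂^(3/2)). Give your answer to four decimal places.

x̄ = (16 + 12 + 16 + 5) / 4 = 12.2500
deviations (xᵢ − x̄): 3.7500, -0.2500, 3.7500, -7.2500
Σ(xᵢ − x̄)² = 80.7500 ⇒ m₂ = 80.7500/4 = 20.18750
Σ(xᵢ − x̄)³ = -275.6250 ⇒ m₃ = -275.6250/4 = -68.90625
m₂^(3/2) = 20.18750^(1.5) = 90.70345
g1 = m₃ / m₂^(3/2) = -68.90625 / 90.70345 ≈ -0.7597

-0.7597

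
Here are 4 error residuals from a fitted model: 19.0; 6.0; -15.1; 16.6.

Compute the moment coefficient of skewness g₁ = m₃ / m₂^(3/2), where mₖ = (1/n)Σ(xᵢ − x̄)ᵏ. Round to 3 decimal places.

x̄ = (19.0 + 6.0 - 15.1 + 16.6) / 4 = 6.6250
deviations (xᵢ − x̄): 12.3750, -0.6250, -21.7250, 9.9750
Σ(xᵢ − x̄)² = 725.0075 ⇒ m₂ = 725.0075/4 = 181.25188
Σ(xᵢ − x̄)³ = -7366.2806 ⇒ m₃ = -7366.2806/4 = -1841.57016
m₂^(3/2) = 181.25188^(1.5) = 2440.19067
g₁ = m₃ / m₂^(3/2) = -1841.57016 / 2440.19067 ≈ -0.755

-0.755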